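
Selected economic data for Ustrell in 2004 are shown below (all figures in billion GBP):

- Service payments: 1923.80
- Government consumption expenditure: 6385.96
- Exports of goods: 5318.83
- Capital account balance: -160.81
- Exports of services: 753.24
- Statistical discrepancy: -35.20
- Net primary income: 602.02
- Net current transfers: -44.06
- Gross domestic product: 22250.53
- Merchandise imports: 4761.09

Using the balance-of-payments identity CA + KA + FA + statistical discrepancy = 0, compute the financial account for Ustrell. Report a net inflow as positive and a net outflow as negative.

250.87

Goods balance = 5318.83 - 4761.09 = 557.74
Services balance = 753.24 - 1923.80 = -1170.56
Trade balance (goods + services) = 557.74 + (-1170.56) = -612.82
Net primary income = 602.02
Net secondary income = -44.06
Current account = -612.82 + 602.02 + (-44.06) = -54.86
Financial account = -(-54.86 + (-160.81) + (-35.20)) = 250.87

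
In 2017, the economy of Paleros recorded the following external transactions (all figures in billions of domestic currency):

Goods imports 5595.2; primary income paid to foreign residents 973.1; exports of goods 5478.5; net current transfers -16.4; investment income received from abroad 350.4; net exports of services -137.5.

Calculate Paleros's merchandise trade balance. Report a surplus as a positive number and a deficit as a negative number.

-116.7

Goods balance = 5478.5 - 5595.2 = -116.7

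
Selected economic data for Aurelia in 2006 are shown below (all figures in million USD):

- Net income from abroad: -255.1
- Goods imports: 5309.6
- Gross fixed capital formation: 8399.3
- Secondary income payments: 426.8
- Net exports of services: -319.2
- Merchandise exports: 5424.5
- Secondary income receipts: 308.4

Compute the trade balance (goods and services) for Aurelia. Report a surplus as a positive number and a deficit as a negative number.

Goods balance = 5424.5 - 5309.6 = 114.9
Services balance = -319.2
Trade balance (goods + services) = 114.9 + (-319.2) = -204.3

-204.3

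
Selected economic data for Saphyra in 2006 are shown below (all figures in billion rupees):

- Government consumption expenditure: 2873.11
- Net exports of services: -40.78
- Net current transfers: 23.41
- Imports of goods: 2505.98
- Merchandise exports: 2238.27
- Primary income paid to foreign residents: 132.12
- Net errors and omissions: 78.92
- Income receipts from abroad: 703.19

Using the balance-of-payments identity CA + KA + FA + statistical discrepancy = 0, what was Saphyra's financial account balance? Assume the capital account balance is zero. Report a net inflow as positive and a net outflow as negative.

Goods balance = 2238.27 - 2505.98 = -267.71
Services balance = -40.78
Trade balance (goods + services) = -267.71 + (-40.78) = -308.49
Net primary income = 703.19 - 132.12 = 571.07
Net secondary income = 23.41
Current account = -308.49 + 571.07 + 23.41 = 285.99
Financial account = -(285.99 + 78.92) = -364.91

-364.91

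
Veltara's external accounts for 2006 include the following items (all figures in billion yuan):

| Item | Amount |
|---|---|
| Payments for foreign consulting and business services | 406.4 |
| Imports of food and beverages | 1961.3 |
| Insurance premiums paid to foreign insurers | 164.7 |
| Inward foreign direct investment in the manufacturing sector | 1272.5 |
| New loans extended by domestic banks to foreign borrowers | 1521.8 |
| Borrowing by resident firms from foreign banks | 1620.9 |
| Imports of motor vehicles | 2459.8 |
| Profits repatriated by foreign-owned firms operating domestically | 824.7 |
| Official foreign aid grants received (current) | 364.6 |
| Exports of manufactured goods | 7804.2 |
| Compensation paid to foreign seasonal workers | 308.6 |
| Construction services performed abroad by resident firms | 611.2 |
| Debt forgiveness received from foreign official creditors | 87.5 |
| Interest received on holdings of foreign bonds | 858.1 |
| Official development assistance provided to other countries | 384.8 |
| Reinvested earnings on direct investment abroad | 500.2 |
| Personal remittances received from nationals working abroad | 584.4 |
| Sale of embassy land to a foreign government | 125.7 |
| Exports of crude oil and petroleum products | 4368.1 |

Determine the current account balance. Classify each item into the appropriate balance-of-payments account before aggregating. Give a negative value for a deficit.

Goods: 7804.2 - 1961.3 - 2459.8 + 4368.1 = 7751.2
Services: 611.2 - 164.7 - 406.4 = 40.1
Primary income: 858.1 - 308.6 - 824.7 + 500.2 = 225.0
Secondary income: 584.4 + 364.6 - 384.8 = 564.2
Current account = 7751.2 + 40.1 + 225.0 + 564.2 = 8580.5
(Excluded from the current account — financial account: inward foreign direct investment in the manufacturing sector 1272.5, new loans extended by domestic banks to foreign borrowers 1521.8, borrowing by resident firms from foreign banks 1620.9; capital account: debt forgiveness received from foreign official creditors 87.5, sale of embassy land to a foreign government 125.7.)

8580.5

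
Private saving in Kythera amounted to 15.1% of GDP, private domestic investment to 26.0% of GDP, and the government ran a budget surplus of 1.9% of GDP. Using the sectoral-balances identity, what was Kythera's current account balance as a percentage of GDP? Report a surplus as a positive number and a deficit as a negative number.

By the sectoral-balances identity, CA = (S_private - I) + (T - G).
Private balance = 15.1 - 26.0 = -10.9
Government balance (T - G) = 1.9
CA = -10.9 + 1.9 = -9.0

-9.0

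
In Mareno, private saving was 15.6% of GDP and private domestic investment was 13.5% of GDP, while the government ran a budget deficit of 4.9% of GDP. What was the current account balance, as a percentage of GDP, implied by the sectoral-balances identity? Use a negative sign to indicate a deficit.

-2.8

By the sectoral-balances identity, CA = (S_private - I) + (T - G).
Private balance = 15.6 - 13.5 = 2.1
Government balance (T - G) = -4.9
CA = 2.1 + (-4.9) = -2.8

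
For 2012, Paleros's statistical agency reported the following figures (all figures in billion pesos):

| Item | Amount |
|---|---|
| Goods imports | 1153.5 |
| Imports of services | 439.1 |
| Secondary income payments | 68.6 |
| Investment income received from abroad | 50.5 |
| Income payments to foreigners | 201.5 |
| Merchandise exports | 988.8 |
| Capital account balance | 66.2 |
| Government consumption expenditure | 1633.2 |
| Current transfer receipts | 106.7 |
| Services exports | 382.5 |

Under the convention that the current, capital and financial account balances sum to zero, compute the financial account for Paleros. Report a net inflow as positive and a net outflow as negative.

Goods balance = 988.8 - 1153.5 = -164.7
Services balance = 382.5 - 439.1 = -56.6
Trade balance (goods + services) = -164.7 + (-56.6) = -221.3
Net primary income = 50.5 - 201.5 = -151.0
Net secondary income = 106.7 - 68.6 = 38.1
Current account = -221.3 + (-151.0) + 38.1 = -334.2
Financial account = -(-334.2 + 66.2) = 268.0

268.0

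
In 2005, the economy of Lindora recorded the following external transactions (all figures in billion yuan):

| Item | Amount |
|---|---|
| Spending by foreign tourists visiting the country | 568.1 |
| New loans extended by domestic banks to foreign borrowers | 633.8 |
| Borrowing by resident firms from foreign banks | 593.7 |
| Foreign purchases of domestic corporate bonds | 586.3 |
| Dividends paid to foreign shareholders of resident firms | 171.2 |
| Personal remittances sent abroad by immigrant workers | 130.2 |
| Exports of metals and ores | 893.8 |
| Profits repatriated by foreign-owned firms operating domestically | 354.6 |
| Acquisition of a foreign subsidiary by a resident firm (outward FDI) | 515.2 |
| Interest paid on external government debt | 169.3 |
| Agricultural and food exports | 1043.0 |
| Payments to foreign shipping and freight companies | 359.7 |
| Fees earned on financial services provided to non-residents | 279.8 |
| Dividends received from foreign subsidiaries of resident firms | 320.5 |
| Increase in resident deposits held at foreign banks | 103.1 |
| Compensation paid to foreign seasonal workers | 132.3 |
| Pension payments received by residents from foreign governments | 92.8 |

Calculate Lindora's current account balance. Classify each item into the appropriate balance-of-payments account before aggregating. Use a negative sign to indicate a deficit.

1880.7

Goods: 1043.0 + 893.8 = 1936.8
Services: -359.7 + 279.8 + 568.1 = 488.2
Primary income: -171.2 + 320.5 - 169.3 - 132.3 - 354.6 = -506.9
Secondary income: 92.8 - 130.2 = -37.4
Current account = 1936.8 + 488.2 + (-506.9) + (-37.4) = 1880.7
(Excluded from the current account — financial account: new loans extended by domestic banks to foreign borrowers 633.8, borrowing by resident firms from foreign banks 593.7, foreign purchases of domestic corporate bonds 586.3, acquisition of a foreign subsidiary by a resident firm (outward FDI) 515.2, increase in resident deposits held at foreign banks 103.1.)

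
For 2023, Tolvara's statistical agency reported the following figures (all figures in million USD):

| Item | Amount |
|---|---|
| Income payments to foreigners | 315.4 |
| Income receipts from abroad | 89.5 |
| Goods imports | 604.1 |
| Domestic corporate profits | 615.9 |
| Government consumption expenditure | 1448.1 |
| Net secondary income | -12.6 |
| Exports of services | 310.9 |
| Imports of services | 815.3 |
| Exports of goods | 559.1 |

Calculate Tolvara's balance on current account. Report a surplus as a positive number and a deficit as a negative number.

Goods balance = 559.1 - 604.1 = -45.0
Services balance = 310.9 - 815.3 = -504.4
Trade balance (goods + services) = -45.0 + (-504.4) = -549.4
Net primary income = 89.5 - 315.4 = -225.9
Net secondary income = -12.6
Current account = -549.4 + (-225.9) + (-12.6) = -787.9

-787.9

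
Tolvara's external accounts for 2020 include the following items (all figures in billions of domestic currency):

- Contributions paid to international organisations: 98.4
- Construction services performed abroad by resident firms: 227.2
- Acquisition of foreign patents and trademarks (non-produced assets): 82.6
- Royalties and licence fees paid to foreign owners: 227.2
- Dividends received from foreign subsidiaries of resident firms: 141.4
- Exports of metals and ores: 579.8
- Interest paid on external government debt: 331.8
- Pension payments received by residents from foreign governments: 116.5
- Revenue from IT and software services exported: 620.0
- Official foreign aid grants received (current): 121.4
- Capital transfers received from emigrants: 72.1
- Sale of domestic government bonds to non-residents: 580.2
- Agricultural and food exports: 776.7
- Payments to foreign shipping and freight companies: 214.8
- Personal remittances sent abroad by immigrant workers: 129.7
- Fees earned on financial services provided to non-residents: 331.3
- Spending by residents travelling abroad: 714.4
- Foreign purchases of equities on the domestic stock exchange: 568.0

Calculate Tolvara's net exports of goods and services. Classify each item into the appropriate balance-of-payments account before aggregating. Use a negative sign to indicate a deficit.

1378.6

Goods: 776.7 + 579.8 = 1356.5
Services: 227.2 + 620.0 - 714.4 + 331.3 - 227.2 - 214.8 = 22.1
Trade balance = 1356.5 + 22.1 = 1378.6
(Excluded from the trade balance — secondary income: contributions paid to international organisations 98.4, pension payments received by residents from foreign governments 116.5, official foreign aid grants received (current) 121.4, personal remittances sent abroad by immigrant workers 129.7; capital account: acquisition of foreign patents and trademarks (non-produced assets) 82.6, capital transfers received from emigrants 72.1; primary income: dividends received from foreign subsidiaries of resident firms 141.4, interest paid on external government debt 331.8; financial account: sale of domestic government bonds to non-residents 580.2, foreign purchases of equities on the domestic stock exchange 568.0.)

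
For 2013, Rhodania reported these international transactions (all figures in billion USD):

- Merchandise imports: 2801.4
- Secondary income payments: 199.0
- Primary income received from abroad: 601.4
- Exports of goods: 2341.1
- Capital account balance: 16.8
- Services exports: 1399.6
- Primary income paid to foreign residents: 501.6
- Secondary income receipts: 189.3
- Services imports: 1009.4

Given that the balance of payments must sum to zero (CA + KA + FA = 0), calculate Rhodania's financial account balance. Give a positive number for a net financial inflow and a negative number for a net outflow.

Goods balance = 2341.1 - 2801.4 = -460.3
Services balance = 1399.6 - 1009.4 = 390.2
Trade balance (goods + services) = -460.3 + 390.2 = -70.1
Net primary income = 601.4 - 501.6 = 99.8
Net secondary income = 189.3 - 199.0 = -9.7
Current account = -70.1 + 99.8 + (-9.7) = 20.0
Financial account = -(20.0 + 16.8) = -36.8

-36.8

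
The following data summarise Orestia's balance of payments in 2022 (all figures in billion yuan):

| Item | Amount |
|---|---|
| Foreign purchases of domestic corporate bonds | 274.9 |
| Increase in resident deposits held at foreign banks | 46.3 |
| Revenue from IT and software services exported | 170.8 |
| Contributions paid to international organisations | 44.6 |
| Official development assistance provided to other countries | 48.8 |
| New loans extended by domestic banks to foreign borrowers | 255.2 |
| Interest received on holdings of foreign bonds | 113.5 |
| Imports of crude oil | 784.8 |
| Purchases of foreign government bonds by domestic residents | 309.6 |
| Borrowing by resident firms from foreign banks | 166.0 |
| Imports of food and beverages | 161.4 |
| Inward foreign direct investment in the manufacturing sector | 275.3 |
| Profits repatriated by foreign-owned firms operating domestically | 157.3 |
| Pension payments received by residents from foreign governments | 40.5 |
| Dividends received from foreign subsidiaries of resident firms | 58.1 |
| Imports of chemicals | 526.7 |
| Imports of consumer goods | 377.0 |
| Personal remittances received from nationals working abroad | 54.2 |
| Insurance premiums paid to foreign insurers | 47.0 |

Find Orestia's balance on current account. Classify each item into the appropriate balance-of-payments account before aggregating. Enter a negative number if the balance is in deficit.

Goods: -161.4 - 784.8 - 526.7 - 377.0 = -1849.9
Services: 170.8 - 47.0 = 123.8
Primary income: 58.1 + 113.5 - 157.3 = 14.3
Secondary income: 54.2 + 40.5 - 48.8 - 44.6 = 1.3
Current account = (-1849.9) + 123.8 + 14.3 + 1.3 = -1710.5
(Excluded from the current account — financial account: foreign purchases of domestic corporate bonds 274.9, increase in resident deposits held at foreign banks 46.3, new loans extended by domestic banks to foreign borrowers 255.2, purchases of foreign government bonds by domestic residents 309.6, borrowing by resident firms from foreign banks 166.0, inward foreign direct investment in the manufacturing sector 275.3.)

-1710.5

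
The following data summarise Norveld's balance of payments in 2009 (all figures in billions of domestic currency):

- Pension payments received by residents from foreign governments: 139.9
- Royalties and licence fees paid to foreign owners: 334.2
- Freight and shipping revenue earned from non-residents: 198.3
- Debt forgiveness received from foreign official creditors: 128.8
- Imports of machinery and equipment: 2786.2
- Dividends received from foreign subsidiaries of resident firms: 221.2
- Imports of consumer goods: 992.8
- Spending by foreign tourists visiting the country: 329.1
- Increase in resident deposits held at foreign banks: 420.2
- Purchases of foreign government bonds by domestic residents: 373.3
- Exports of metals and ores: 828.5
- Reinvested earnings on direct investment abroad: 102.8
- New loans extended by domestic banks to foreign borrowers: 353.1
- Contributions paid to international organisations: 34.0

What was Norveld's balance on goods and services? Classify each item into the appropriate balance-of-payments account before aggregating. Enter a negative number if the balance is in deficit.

-2757.3

Goods: 828.5 - 992.8 - 2786.2 = -2950.5
Services: 329.1 + 198.3 - 334.2 = 193.2
Trade balance = -2950.5 + 193.2 = -2757.3
(Excluded from the trade balance — secondary income: pension payments received by residents from foreign governments 139.9, contributions paid to international organisations 34.0; capital account: debt forgiveness received from foreign official creditors 128.8; primary income: dividends received from foreign subsidiaries of resident firms 221.2, reinvested earnings on direct investment abroad 102.8; financial account: increase in resident deposits held at foreign banks 420.2, purchases of foreign government bonds by domestic residents 373.3, new loans extended by domestic banks to foreign borrowers 353.1.)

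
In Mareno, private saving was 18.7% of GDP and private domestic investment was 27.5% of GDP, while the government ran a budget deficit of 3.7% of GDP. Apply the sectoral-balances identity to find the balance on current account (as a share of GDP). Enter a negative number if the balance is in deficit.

By the sectoral-balances identity, CA = (S_private - I) + (T - G).
Private balance = 18.7 - 27.5 = -8.8
Government balance (T - G) = -3.7
CA = -8.8 + (-3.7) = -12.5

-12.5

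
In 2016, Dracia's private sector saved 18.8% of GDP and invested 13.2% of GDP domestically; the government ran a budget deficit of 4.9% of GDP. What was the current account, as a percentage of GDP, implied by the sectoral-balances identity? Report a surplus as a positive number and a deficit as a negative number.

0.7

By the sectoral-balances identity, CA = (S_private - I) + (T - G).
Private balance = 18.8 - 13.2 = 5.6
Government balance (T - G) = -4.9
CA = 5.6 + (-4.9) = 0.7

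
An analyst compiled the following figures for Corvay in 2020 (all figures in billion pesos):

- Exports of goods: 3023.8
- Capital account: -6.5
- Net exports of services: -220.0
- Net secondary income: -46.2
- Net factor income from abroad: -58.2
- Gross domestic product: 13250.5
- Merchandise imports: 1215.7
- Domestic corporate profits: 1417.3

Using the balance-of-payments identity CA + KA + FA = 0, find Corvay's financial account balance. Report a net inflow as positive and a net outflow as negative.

-1477.2

Goods balance = 3023.8 - 1215.7 = 1808.1
Services balance = -220.0
Trade balance (goods + services) = 1808.1 + (-220.0) = 1588.1
Net primary income = -58.2
Net secondary income = -46.2
Current account = 1588.1 + (-58.2) + (-46.2) = 1483.7
Financial account = -(1483.7 + (-6.5)) = -1477.2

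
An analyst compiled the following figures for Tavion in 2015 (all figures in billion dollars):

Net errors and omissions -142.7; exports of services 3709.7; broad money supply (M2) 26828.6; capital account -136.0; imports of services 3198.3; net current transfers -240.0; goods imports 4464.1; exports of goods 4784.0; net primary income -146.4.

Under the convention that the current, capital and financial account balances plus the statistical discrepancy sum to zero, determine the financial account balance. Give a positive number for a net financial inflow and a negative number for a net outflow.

Goods balance = 4784.0 - 4464.1 = 319.9
Services balance = 3709.7 - 3198.3 = 511.4
Trade balance (goods + services) = 319.9 + 511.4 = 831.3
Net primary income = -146.4
Net secondary income = -240.0
Current account = 831.3 + (-146.4) + (-240.0) = 444.9
Financial account = -(444.9 + (-136.0) + (-142.7)) = -166.2

-166.2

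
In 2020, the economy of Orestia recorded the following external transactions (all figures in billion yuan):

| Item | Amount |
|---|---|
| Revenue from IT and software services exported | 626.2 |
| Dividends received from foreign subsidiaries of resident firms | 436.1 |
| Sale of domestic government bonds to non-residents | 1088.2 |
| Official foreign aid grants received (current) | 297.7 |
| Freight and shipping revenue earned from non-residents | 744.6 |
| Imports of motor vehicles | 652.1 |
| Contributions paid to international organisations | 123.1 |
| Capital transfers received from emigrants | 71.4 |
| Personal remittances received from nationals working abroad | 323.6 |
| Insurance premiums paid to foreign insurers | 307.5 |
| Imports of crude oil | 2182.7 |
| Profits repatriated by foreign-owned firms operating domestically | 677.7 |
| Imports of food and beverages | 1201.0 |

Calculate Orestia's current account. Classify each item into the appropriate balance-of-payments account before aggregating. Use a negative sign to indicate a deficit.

-2715.9

Goods: -1201.0 - 2182.7 - 652.1 = -4035.8
Services: -307.5 + 744.6 + 626.2 = 1063.3
Primary income: 436.1 - 677.7 = -241.6
Secondary income: -123.1 + 323.6 + 297.7 = 498.2
Current account = (-4035.8) + 1063.3 + (-241.6) + 498.2 = -2715.9
(Excluded from the current account — financial account: sale of domestic government bonds to non-residents 1088.2; capital account: capital transfers received from emigrants 71.4.)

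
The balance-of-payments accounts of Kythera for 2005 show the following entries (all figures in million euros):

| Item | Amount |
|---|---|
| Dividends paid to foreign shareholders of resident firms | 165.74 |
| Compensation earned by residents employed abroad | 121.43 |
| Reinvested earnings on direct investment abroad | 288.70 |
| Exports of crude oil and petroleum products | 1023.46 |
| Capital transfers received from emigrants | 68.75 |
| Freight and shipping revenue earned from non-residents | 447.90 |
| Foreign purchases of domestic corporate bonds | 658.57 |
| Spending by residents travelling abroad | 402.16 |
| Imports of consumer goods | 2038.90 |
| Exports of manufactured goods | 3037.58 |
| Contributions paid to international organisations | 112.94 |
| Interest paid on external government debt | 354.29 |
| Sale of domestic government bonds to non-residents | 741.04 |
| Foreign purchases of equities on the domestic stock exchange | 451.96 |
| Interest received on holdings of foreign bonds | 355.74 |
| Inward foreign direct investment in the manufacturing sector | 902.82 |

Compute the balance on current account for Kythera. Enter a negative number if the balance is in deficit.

Goods: 1023.46 - 2038.90 + 3037.58 = 2022.14
Services: 447.90 - 402.16 = 45.74
Primary income: -354.29 + 121.43 - 165.74 + 288.70 + 355.74 = 245.84
Secondary income: -112.94
Current account = 2022.14 + 45.74 + 245.84 + (-112.94) = 2200.78
(Excluded from the current account — capital account: capital transfers received from emigrants 68.75; financial account: foreign purchases of domestic corporate bonds 658.57, sale of domestic government bonds to non-residents 741.04, foreign purchases of equities on the domestic stock exchange 451.96, inward foreign direct investment in the manufacturing sector 902.82.)

2200.78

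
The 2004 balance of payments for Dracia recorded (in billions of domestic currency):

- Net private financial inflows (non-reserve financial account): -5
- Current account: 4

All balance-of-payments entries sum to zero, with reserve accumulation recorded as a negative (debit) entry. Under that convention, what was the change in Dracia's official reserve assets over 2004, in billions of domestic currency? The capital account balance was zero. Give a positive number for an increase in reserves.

Official reserve transactions balance = -(4 + (-5)) = 1
An accumulation of reserves is recorded as a debit (negative entry), so the change in the stock of reserves is the negative of that balance.
Change in official reserves = -(1) = -1

-1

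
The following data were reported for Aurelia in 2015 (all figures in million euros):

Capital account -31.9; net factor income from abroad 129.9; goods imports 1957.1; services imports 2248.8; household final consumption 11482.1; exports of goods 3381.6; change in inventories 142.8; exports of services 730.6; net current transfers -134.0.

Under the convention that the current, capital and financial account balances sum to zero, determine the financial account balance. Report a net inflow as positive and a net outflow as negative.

Goods balance = 3381.6 - 1957.1 = 1424.5
Services balance = 730.6 - 2248.8 = -1518.2
Trade balance (goods + services) = 1424.5 + (-1518.2) = -93.7
Net primary income = 129.9
Net secondary income = -134.0
Current account = -93.7 + 129.9 + (-134.0) = -97.8
Financial account = -(-97.8 + (-31.9)) = 129.7

129.7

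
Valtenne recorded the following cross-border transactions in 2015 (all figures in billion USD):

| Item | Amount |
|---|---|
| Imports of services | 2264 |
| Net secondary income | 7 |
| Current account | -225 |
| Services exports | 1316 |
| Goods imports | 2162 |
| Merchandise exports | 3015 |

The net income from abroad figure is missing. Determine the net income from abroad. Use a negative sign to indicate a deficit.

Current account = goods balance + services balance + net primary income + net secondary income
Sum of the known components = -88
Net income from abroad = CA - (known components) = -225 - (-88) = -137

-137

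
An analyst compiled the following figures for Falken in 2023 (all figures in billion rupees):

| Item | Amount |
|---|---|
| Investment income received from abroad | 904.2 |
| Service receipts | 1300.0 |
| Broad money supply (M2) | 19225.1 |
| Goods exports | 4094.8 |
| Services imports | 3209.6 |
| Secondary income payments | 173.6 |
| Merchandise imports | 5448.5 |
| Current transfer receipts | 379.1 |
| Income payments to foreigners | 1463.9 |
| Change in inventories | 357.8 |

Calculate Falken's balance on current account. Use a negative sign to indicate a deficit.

Goods balance = 4094.8 - 5448.5 = -1353.7
Services balance = 1300.0 - 3209.6 = -1909.6
Trade balance (goods + services) = -1353.7 + (-1909.6) = -3263.3
Net primary income = 904.2 - 1463.9 = -559.7
Net secondary income = 379.1 - 173.6 = 205.5
Current account = -3263.3 + (-559.7) + 205.5 = -3617.5

-3617.5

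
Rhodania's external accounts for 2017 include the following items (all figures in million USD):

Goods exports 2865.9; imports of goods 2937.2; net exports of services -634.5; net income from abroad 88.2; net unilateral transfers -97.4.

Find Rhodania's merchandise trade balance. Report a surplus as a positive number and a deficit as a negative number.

Goods balance = 2865.9 - 2937.2 = -71.3

-71.3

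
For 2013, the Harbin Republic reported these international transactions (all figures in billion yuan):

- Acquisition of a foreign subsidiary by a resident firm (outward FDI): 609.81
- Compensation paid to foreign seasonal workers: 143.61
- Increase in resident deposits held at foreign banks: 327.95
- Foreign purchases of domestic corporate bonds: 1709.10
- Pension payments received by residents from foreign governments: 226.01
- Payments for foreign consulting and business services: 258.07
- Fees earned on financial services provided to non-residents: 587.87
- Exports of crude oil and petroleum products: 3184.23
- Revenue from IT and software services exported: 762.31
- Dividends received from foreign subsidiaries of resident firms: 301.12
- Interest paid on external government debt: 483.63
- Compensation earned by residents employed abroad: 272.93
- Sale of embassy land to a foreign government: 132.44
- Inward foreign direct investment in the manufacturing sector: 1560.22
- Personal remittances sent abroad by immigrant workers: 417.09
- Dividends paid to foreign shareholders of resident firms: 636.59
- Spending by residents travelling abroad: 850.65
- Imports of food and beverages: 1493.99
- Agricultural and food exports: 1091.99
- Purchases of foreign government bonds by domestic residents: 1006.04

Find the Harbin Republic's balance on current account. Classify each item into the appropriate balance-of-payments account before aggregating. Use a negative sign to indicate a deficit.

2142.83

Goods: 3184.23 + 1091.99 - 1493.99 = 2782.23
Services: -850.65 + 587.87 + 762.31 - 258.07 = 241.46
Primary income: 272.93 - 636.59 - 483.63 - 143.61 + 301.12 = -689.78
Secondary income: 226.01 - 417.09 = -191.08
Current account = 2782.23 + 241.46 + (-689.78) + (-191.08) = 2142.83
(Excluded from the current account — financial account: acquisition of a foreign subsidiary by a resident firm (outward FDI) 609.81, increase in resident deposits held at foreign banks 327.95, foreign purchases of domestic corporate bonds 1709.10, inward foreign direct investment in the manufacturing sector 1560.22, purchases of foreign government bonds by domestic residents 1006.04; capital account: sale of embassy land to a foreign government 132.44.)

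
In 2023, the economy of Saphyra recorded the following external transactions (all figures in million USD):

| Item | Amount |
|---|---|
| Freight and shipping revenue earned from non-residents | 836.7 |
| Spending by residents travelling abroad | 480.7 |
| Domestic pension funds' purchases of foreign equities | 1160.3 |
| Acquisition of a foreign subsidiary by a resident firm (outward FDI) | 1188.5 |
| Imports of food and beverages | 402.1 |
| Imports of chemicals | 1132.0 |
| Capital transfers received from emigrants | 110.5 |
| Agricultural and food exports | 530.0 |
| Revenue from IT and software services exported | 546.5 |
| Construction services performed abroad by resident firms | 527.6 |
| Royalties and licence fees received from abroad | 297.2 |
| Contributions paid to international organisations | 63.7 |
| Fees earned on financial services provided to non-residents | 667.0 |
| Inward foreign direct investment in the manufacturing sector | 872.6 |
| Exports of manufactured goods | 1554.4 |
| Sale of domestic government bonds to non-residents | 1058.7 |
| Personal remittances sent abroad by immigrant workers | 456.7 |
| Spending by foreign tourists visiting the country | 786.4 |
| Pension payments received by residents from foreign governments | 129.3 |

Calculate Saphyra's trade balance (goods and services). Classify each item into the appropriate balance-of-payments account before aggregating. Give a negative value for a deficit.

Goods: -402.1 - 1132.0 + 530.0 + 1554.4 = 550.3
Services: 667.0 + 836.7 + 546.5 + 297.2 - 480.7 + 527.6 + 786.4 = 3180.7
Trade balance = 550.3 + 3180.7 = 3731.0
(Excluded from the trade balance — financial account: domestic pension funds' purchases of foreign equities 1160.3, acquisition of a foreign subsidiary by a resident firm (outward FDI) 1188.5, inward foreign direct investment in the manufacturing sector 872.6, sale of domestic government bonds to non-residents 1058.7; capital account: capital transfers received from emigrants 110.5; secondary income: contributions paid to international organisations 63.7, personal remittances sent abroad by immigrant workers 456.7, pension payments received by residents from foreign governments 129.3.)

3731.0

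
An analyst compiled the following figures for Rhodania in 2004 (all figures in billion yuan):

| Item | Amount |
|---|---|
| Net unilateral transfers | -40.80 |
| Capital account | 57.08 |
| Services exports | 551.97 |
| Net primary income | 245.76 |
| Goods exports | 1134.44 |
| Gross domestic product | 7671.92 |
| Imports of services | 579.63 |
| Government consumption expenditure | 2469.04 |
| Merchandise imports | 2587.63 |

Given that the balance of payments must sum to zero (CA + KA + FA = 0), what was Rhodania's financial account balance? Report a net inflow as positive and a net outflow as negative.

1218.81

Goods balance = 1134.44 - 2587.63 = -1453.19
Services balance = 551.97 - 579.63 = -27.66
Trade balance (goods + services) = -1453.19 + (-27.66) = -1480.85
Net primary income = 245.76
Net secondary income = -40.80
Current account = -1480.85 + 245.76 + (-40.80) = -1275.89
Financial account = -(-1275.89 + 57.08) = 1218.81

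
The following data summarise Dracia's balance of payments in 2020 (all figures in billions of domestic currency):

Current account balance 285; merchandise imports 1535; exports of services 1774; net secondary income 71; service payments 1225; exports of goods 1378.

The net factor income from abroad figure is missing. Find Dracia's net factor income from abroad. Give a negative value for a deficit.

Current account = goods balance + services balance + net primary income + net secondary income
Sum of the known components = 463
Net factor income from abroad = CA - (known components) = 285 - 463 = -178

-178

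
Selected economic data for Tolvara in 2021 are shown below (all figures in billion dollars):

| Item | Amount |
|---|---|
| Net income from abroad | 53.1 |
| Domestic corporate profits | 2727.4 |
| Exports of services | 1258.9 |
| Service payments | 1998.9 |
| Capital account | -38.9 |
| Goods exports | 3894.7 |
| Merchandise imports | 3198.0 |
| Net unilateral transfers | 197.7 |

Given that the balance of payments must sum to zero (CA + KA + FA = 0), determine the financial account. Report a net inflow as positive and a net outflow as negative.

-168.6

Goods balance = 3894.7 - 3198.0 = 696.7
Services balance = 1258.9 - 1998.9 = -740.0
Trade balance (goods + services) = 696.7 + (-740.0) = -43.3
Net primary income = 53.1
Net secondary income = 197.7
Current account = -43.3 + 53.1 + 197.7 = 207.5
Financial account = -(207.5 + (-38.9)) = -168.6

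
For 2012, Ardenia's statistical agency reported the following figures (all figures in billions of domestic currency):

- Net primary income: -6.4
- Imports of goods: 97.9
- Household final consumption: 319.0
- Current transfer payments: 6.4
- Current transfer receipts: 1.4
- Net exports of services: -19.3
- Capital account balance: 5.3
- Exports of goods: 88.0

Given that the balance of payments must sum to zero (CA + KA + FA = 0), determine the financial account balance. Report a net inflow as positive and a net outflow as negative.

35.3

Goods balance = 88.0 - 97.9 = -9.9
Services balance = -19.3
Trade balance (goods + services) = -9.9 + (-19.3) = -29.2
Net primary income = -6.4
Net secondary income = 1.4 - 6.4 = -5.0
Current account = -29.2 + (-6.4) + (-5.0) = -40.6
Financial account = -(-40.6 + 5.3) = 35.3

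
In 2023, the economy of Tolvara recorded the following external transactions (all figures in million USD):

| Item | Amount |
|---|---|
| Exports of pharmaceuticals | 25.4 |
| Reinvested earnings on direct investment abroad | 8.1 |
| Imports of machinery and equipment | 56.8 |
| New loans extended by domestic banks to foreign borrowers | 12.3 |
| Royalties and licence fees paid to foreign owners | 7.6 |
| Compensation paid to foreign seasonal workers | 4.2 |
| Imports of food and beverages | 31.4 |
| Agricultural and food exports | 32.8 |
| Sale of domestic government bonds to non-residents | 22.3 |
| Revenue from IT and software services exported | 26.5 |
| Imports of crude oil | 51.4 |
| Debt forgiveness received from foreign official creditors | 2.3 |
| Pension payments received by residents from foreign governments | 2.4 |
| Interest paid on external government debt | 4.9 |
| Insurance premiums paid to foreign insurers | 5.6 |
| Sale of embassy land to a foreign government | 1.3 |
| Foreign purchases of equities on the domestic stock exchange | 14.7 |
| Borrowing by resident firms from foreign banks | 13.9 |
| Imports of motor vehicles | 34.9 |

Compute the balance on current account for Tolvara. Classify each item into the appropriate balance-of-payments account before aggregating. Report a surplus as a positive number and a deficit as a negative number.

Goods: 25.4 - 31.4 - 56.8 - 51.4 - 34.9 + 32.8 = -116.3
Services: -5.6 + 26.5 - 7.6 = 13.3
Primary income: -4.2 + 8.1 - 4.9 = -1.0
Secondary income: 2.4
Current account = (-116.3) + 13.3 + (-1.0) + 2.4 = -101.6
(Excluded from the current account — financial account: new loans extended by domestic banks to foreign borrowers 12.3, sale of domestic government bonds to non-residents 22.3, foreign purchases of equities on the domestic stock exchange 14.7, borrowing by resident firms from foreign banks 13.9; capital account: debt forgiveness received from foreign official creditors 2.3, sale of embassy land to a foreign government 1.3.)

-101.6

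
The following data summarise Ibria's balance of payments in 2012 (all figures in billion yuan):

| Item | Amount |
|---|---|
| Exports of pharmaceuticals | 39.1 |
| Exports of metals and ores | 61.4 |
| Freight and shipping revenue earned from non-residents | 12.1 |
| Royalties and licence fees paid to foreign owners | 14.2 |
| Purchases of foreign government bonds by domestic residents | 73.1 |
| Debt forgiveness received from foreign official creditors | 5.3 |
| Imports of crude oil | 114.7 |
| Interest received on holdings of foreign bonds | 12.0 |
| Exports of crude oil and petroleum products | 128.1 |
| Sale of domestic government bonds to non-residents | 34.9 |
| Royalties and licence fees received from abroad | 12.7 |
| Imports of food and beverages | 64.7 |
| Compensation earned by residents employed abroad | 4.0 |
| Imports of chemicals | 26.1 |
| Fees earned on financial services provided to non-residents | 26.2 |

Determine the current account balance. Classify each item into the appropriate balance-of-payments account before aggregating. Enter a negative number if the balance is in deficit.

Goods: 39.1 - 114.7 + 128.1 - 26.1 + 61.4 - 64.7 = 23.1
Services: 12.1 - 14.2 + 26.2 + 12.7 = 36.8
Primary income: 12.0 + 4.0 = 16.0
Current account = 23.1 + 36.8 + 16.0 = 75.9
(Excluded from the current account — financial account: purchases of foreign government bonds by domestic residents 73.1, sale of domestic government bonds to non-residents 34.9; capital account: debt forgiveness received from foreign official creditors 5.3.)

75.9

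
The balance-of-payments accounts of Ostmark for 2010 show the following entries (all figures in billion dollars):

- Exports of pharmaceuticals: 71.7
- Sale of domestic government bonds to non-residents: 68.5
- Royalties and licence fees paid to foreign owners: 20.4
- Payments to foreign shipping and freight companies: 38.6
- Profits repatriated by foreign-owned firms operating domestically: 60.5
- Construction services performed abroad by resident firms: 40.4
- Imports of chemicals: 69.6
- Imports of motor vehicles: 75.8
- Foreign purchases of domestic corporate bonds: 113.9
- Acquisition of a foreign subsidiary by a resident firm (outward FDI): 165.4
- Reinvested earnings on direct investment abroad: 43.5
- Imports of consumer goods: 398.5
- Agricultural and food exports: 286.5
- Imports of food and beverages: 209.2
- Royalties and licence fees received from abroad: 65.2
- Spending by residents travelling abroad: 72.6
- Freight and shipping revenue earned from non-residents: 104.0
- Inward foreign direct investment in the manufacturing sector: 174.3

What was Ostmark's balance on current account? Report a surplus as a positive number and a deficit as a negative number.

-333.9

Goods: -75.8 - 398.5 + 71.7 - 209.2 - 69.6 + 286.5 = -394.9
Services: -20.4 - 72.6 + 104.0 + 65.2 - 38.6 + 40.4 = 78.0
Primary income: -60.5 + 43.5 = -17.0
Current account = (-394.9) + 78.0 + (-17.0) = -333.9
(Excluded from the current account — financial account: sale of domestic government bonds to non-residents 68.5, foreign purchases of domestic corporate bonds 113.9, acquisition of a foreign subsidiary by a resident firm (outward FDI) 165.4, inward foreign direct investment in the manufacturing sector 174.3.)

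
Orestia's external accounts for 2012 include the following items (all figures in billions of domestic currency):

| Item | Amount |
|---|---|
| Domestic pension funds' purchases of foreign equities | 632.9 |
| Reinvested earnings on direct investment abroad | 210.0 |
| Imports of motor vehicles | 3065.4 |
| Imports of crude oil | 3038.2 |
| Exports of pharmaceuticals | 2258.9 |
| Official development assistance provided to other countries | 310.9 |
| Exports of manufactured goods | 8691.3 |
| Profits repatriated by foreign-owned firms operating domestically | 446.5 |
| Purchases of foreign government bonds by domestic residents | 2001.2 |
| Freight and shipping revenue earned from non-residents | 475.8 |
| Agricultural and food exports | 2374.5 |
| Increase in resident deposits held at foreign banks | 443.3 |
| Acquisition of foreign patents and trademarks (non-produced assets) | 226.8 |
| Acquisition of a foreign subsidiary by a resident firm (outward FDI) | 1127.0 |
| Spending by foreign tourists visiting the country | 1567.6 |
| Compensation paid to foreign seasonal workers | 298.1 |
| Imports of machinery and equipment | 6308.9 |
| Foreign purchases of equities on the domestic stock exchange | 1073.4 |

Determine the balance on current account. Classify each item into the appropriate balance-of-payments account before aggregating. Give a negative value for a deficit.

2110.1

Goods: -6308.9 + 2374.5 - 3065.4 + 8691.3 - 3038.2 + 2258.9 = 912.2
Services: 475.8 + 1567.6 = 2043.4
Primary income: -446.5 - 298.1 + 210.0 = -534.6
Secondary income: -310.9
Current account = 912.2 + 2043.4 + (-534.6) + (-310.9) = 2110.1
(Excluded from the current account — financial account: domestic pension funds' purchases of foreign equities 632.9, purchases of foreign government bonds by domestic residents 2001.2, increase in resident deposits held at foreign banks 443.3, acquisition of a foreign subsidiary by a resident firm (outward FDI) 1127.0, foreign purchases of equities on the domestic stock exchange 1073.4; capital account: acquisition of foreign patents and trademarks (non-produced assets) 226.8.)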